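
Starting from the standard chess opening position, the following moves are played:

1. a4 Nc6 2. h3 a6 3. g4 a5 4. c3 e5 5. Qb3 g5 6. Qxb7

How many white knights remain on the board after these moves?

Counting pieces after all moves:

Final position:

  a b c d e f g h
  ─────────────────
8│♜ · ♝ ♛ ♚ ♝ ♞ ♜│8
7│· ♕ ♟ ♟ · ♟ · ♟│7
6│· · ♞ · · · · ·│6
5│♟ · · · ♟ · ♟ ·│5
4│♙ · · · · · ♙ ·│4
3│· · ♙ · · · · ♙│3
2│· ♙ · ♙ ♙ ♙ · ·│2
1│♖ ♘ ♗ · ♔ ♗ ♘ ♖│1
  ─────────────────
  a b c d e f g h


2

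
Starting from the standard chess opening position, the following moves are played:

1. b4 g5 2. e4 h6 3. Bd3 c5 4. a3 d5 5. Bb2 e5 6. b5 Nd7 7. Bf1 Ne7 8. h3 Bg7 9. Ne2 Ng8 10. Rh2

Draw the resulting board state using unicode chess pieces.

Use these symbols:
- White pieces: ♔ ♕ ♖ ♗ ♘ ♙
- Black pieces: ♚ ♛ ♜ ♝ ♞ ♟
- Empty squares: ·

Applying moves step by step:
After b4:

♜ ♞ ♝ ♛ ♚ ♝ ♞ ♜
♟ ♟ ♟ ♟ ♟ ♟ ♟ ♟
· · · · · · · ·
· · · · · · · ·
· ♙ · · · · · ·
· · · · · · · ·
♙ · ♙ ♙ ♙ ♙ ♙ ♙
♖ ♘ ♗ ♕ ♔ ♗ ♘ ♖


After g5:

♜ ♞ ♝ ♛ ♚ ♝ ♞ ♜
♟ ♟ ♟ ♟ ♟ ♟ · ♟
· · · · · · · ·
· · · · · · ♟ ·
· ♙ · · · · · ·
· · · · · · · ·
♙ · ♙ ♙ ♙ ♙ ♙ ♙
♖ ♘ ♗ ♕ ♔ ♗ ♘ ♖


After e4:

♜ ♞ ♝ ♛ ♚ ♝ ♞ ♜
♟ ♟ ♟ ♟ ♟ ♟ · ♟
· · · · · · · ·
· · · · · · ♟ ·
· ♙ · · ♙ · · ·
· · · · · · · ·
♙ · ♙ ♙ · ♙ ♙ ♙
♖ ♘ ♗ ♕ ♔ ♗ ♘ ♖


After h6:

♜ ♞ ♝ ♛ ♚ ♝ ♞ ♜
♟ ♟ ♟ ♟ ♟ ♟ · ·
· · · · · · · ♟
· · · · · · ♟ ·
· ♙ · · ♙ · · ·
· · · · · · · ·
♙ · ♙ ♙ · ♙ ♙ ♙
♖ ♘ ♗ ♕ ♔ ♗ ♘ ♖


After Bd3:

♜ ♞ ♝ ♛ ♚ ♝ ♞ ♜
♟ ♟ ♟ ♟ ♟ ♟ · ·
· · · · · · · ♟
· · · · · · ♟ ·
· ♙ · · ♙ · · ·
· · · ♗ · · · ·
♙ · ♙ ♙ · ♙ ♙ ♙
♖ ♘ ♗ ♕ ♔ · ♘ ♖


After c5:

♜ ♞ ♝ ♛ ♚ ♝ ♞ ♜
♟ ♟ · ♟ ♟ ♟ · ·
· · · · · · · ♟
· · ♟ · · · ♟ ·
· ♙ · · ♙ · · ·
· · · ♗ · · · ·
♙ · ♙ ♙ · ♙ ♙ ♙
♖ ♘ ♗ ♕ ♔ · ♘ ♖


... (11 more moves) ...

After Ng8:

♜ · ♝ ♛ ♚ · ♞ ♜
♟ ♟ · ♞ · ♟ ♝ ·
· · · · · · · ♟
· ♙ ♟ ♟ ♟ · ♟ ·
· · · · ♙ · · ·
♙ · · · · · · ♙
· ♗ ♙ ♙ ♘ ♙ ♙ ·
♖ ♘ · ♕ ♔ ♗ · ♖


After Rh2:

♜ · ♝ ♛ ♚ · ♞ ♜
♟ ♟ · ♞ · ♟ ♝ ·
· · · · · · · ♟
· ♙ ♟ ♟ ♟ · ♟ ·
· · · · ♙ · · ·
♙ · · · · · · ♙
· ♗ ♙ ♙ ♘ ♙ ♙ ♖
♖ ♘ · ♕ ♔ ♗ · ·



  a b c d e f g h
  ─────────────────
8│♜ · ♝ ♛ ♚ · ♞ ♜│8
7│♟ ♟ · ♞ · ♟ ♝ ·│7
6│· · · · · · · ♟│6
5│· ♙ ♟ ♟ ♟ · ♟ ·│5
4│· · · · ♙ · · ·│4
3│♙ · · · · · · ♙│3
2│· ♗ ♙ ♙ ♘ ♙ ♙ ♖│2
1│♖ ♘ · ♕ ♔ ♗ · ·│1
  ─────────────────
  a b c d e f g h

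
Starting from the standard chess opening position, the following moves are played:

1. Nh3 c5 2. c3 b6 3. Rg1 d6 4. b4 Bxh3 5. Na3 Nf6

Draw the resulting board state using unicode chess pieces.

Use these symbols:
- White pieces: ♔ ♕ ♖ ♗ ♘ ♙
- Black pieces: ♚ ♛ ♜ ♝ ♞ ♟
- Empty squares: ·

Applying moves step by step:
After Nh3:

♜ ♞ ♝ ♛ ♚ ♝ ♞ ♜
♟ ♟ ♟ ♟ ♟ ♟ ♟ ♟
· · · · · · · ·
· · · · · · · ·
· · · · · · · ·
· · · · · · · ♘
♙ ♙ ♙ ♙ ♙ ♙ ♙ ♙
♖ ♘ ♗ ♕ ♔ ♗ · ♖


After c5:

♜ ♞ ♝ ♛ ♚ ♝ ♞ ♜
♟ ♟ · ♟ ♟ ♟ ♟ ♟
· · · · · · · ·
· · ♟ · · · · ·
· · · · · · · ·
· · · · · · · ♘
♙ ♙ ♙ ♙ ♙ ♙ ♙ ♙
♖ ♘ ♗ ♕ ♔ ♗ · ♖


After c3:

♜ ♞ ♝ ♛ ♚ ♝ ♞ ♜
♟ ♟ · ♟ ♟ ♟ ♟ ♟
· · · · · · · ·
· · ♟ · · · · ·
· · · · · · · ·
· · ♙ · · · · ♘
♙ ♙ · ♙ ♙ ♙ ♙ ♙
♖ ♘ ♗ ♕ ♔ ♗ · ♖


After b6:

♜ ♞ ♝ ♛ ♚ ♝ ♞ ♜
♟ · · ♟ ♟ ♟ ♟ ♟
· ♟ · · · · · ·
· · ♟ · · · · ·
· · · · · · · ·
· · ♙ · · · · ♘
♙ ♙ · ♙ ♙ ♙ ♙ ♙
♖ ♘ ♗ ♕ ♔ ♗ · ♖


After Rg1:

♜ ♞ ♝ ♛ ♚ ♝ ♞ ♜
♟ · · ♟ ♟ ♟ ♟ ♟
· ♟ · · · · · ·
· · ♟ · · · · ·
· · · · · · · ·
· · ♙ · · · · ♘
♙ ♙ · ♙ ♙ ♙ ♙ ♙
♖ ♘ ♗ ♕ ♔ ♗ ♖ ·


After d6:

♜ ♞ ♝ ♛ ♚ ♝ ♞ ♜
♟ · · · ♟ ♟ ♟ ♟
· ♟ · ♟ · · · ·
· · ♟ · · · · ·
· · · · · · · ·
· · ♙ · · · · ♘
♙ ♙ · ♙ ♙ ♙ ♙ ♙
♖ ♘ ♗ ♕ ♔ ♗ ♖ ·


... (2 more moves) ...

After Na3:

♜ ♞ · ♛ ♚ ♝ ♞ ♜
♟ · · · ♟ ♟ ♟ ♟
· ♟ · ♟ · · · ·
· · ♟ · · · · ·
· ♙ · · · · · ·
♘ · ♙ · · · · ♝
♙ · · ♙ ♙ ♙ ♙ ♙
♖ · ♗ ♕ ♔ ♗ ♖ ·


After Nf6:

♜ ♞ · ♛ ♚ ♝ · ♜
♟ · · · ♟ ♟ ♟ ♟
· ♟ · ♟ · ♞ · ·
· · ♟ · · · · ·
· ♙ · · · · · ·
♘ · ♙ · · · · ♝
♙ · · ♙ ♙ ♙ ♙ ♙
♖ · ♗ ♕ ♔ ♗ ♖ ·



  a b c d e f g h
  ─────────────────
8│♜ ♞ · ♛ ♚ ♝ · ♜│8
7│♟ · · · ♟ ♟ ♟ ♟│7
6│· ♟ · ♟ · ♞ · ·│6
5│· · ♟ · · · · ·│5
4│· ♙ · · · · · ·│4
3│♘ · ♙ · · · · ♝│3
2│♙ · · ♙ ♙ ♙ ♙ ♙│2
1│♖ · ♗ ♕ ♔ ♗ ♖ ·│1
  ─────────────────
  a b c d e f g h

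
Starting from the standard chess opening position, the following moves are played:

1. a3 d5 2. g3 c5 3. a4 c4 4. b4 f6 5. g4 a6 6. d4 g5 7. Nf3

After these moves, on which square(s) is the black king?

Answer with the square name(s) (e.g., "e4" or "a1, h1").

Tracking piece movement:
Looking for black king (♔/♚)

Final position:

  a b c d e f g h
  ─────────────────
8│♜ ♞ ♝ ♛ ♚ ♝ ♞ ♜│8
7│· ♟ · · ♟ · · ♟│7
6│♟ · · · · ♟ · ·│6
5│· · · ♟ · · ♟ ·│5
4│♙ ♙ ♟ ♙ · · ♙ ·│4
3│· · · · · ♘ · ·│3
2│· · ♙ · ♙ ♙ · ♙│2
1│♖ ♘ ♗ ♕ ♔ ♗ · ♖│1
  ─────────────────
  a b c d e f g h


e8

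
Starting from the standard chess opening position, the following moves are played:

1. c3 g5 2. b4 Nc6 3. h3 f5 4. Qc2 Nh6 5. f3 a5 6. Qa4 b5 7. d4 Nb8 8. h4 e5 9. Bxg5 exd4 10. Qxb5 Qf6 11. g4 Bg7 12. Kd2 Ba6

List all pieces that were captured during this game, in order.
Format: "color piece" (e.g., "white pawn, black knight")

Tracking captures:
  Bxg5: captured black pawn
  exd4: captured white pawn
  Qxb5: captured black pawn

black pawn, white pawn, black pawn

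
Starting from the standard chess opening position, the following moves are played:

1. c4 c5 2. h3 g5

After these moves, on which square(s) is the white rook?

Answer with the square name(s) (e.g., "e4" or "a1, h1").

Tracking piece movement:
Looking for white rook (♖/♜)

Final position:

  a b c d e f g h
  ─────────────────
8│♜ ♞ ♝ ♛ ♚ ♝ ♞ ♜│8
7│♟ ♟ · ♟ ♟ ♟ · ♟│7
6│· · · · · · · ·│6
5│· · ♟ · · · ♟ ·│5
4│· · ♙ · · · · ·│4
3│· · · · · · · ♙│3
2│♙ ♙ · ♙ ♙ ♙ ♙ ·│2
1│♖ ♘ ♗ ♕ ♔ ♗ ♘ ♖│1
  ─────────────────
  a b c d e f g h


a1, h1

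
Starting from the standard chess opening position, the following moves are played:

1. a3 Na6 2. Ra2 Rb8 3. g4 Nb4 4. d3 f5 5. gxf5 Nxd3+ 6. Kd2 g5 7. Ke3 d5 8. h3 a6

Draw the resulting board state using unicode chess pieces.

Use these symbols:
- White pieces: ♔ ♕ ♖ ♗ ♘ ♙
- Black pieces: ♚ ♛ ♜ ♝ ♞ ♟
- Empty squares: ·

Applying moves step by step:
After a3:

♜ ♞ ♝ ♛ ♚ ♝ ♞ ♜
♟ ♟ ♟ ♟ ♟ ♟ ♟ ♟
· · · · · · · ·
· · · · · · · ·
· · · · · · · ·
♙ · · · · · · ·
· ♙ ♙ ♙ ♙ ♙ ♙ ♙
♖ ♘ ♗ ♕ ♔ ♗ ♘ ♖


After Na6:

♜ · ♝ ♛ ♚ ♝ ♞ ♜
♟ ♟ ♟ ♟ ♟ ♟ ♟ ♟
♞ · · · · · · ·
· · · · · · · ·
· · · · · · · ·
♙ · · · · · · ·
· ♙ ♙ ♙ ♙ ♙ ♙ ♙
♖ ♘ ♗ ♕ ♔ ♗ ♘ ♖


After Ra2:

♜ · ♝ ♛ ♚ ♝ ♞ ♜
♟ ♟ ♟ ♟ ♟ ♟ ♟ ♟
♞ · · · · · · ·
· · · · · · · ·
· · · · · · · ·
♙ · · · · · · ·
♖ ♙ ♙ ♙ ♙ ♙ ♙ ♙
· ♘ ♗ ♕ ♔ ♗ ♘ ♖


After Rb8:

· ♜ ♝ ♛ ♚ ♝ ♞ ♜
♟ ♟ ♟ ♟ ♟ ♟ ♟ ♟
♞ · · · · · · ·
· · · · · · · ·
· · · · · · · ·
♙ · · · · · · ·
♖ ♙ ♙ ♙ ♙ ♙ ♙ ♙
· ♘ ♗ ♕ ♔ ♗ ♘ ♖


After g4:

· ♜ ♝ ♛ ♚ ♝ ♞ ♜
♟ ♟ ♟ ♟ ♟ ♟ ♟ ♟
♞ · · · · · · ·
· · · · · · · ·
· · · · · · ♙ ·
♙ · · · · · · ·
♖ ♙ ♙ ♙ ♙ ♙ · ♙
· ♘ ♗ ♕ ♔ ♗ ♘ ♖


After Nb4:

· ♜ ♝ ♛ ♚ ♝ ♞ ♜
♟ ♟ ♟ ♟ ♟ ♟ ♟ ♟
· · · · · · · ·
· · · · · · · ·
· ♞ · · · · ♙ ·
♙ · · · · · · ·
♖ ♙ ♙ ♙ ♙ ♙ · ♙
· ♘ ♗ ♕ ♔ ♗ ♘ ♖


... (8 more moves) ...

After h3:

· ♜ ♝ ♛ ♚ ♝ ♞ ♜
♟ ♟ ♟ · ♟ · · ♟
· · · · · · · ·
· · · ♟ · ♙ ♟ ·
· · · · · · · ·
♙ · · ♞ ♔ · · ♙
♖ ♙ ♙ · ♙ ♙ · ·
· ♘ ♗ ♕ · ♗ ♘ ♖


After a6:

· ♜ ♝ ♛ ♚ ♝ ♞ ♜
· ♟ ♟ · ♟ · · ♟
♟ · · · · · · ·
· · · ♟ · ♙ ♟ ·
· · · · · · · ·
♙ · · ♞ ♔ · · ♙
♖ ♙ ♙ · ♙ ♙ · ·
· ♘ ♗ ♕ · ♗ ♘ ♖



  a b c d e f g h
  ─────────────────
8│· ♜ ♝ ♛ ♚ ♝ ♞ ♜│8
7│· ♟ ♟ · ♟ · · ♟│7
6│♟ · · · · · · ·│6
5│· · · ♟ · ♙ ♟ ·│5
4│· · · · · · · ·│4
3│♙ · · ♞ ♔ · · ♙│3
2│♖ ♙ ♙ · ♙ ♙ · ·│2
1│· ♘ ♗ ♕ · ♗ ♘ ♖│1
  ─────────────────
  a b c d e f g h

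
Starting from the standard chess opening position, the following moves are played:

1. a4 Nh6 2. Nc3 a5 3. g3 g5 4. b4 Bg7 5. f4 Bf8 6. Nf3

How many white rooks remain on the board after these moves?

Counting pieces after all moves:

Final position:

  a b c d e f g h
  ─────────────────
8│♜ ♞ ♝ ♛ ♚ ♝ · ♜│8
7│· ♟ ♟ ♟ ♟ ♟ · ♟│7
6│· · · · · · · ♞│6
5│♟ · · · · · ♟ ·│5
4│♙ ♙ · · · ♙ · ·│4
3│· · ♘ · · ♘ ♙ ·│3
2│· · ♙ ♙ ♙ · · ♙│2
1│♖ · ♗ ♕ ♔ ♗ · ♖│1
  ─────────────────
  a b c d e f g h


2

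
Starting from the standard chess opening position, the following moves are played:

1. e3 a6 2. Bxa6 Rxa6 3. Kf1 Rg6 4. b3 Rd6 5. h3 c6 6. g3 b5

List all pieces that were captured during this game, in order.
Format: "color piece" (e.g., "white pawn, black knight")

Tracking captures:
  Bxa6: captured black pawn
  Rxa6: captured white bishop

black pawn, white bishop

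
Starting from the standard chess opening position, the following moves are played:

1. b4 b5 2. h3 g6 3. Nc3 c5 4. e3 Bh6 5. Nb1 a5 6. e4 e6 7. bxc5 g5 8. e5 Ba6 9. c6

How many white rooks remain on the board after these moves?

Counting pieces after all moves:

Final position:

  a b c d e f g h
  ─────────────────
8│♜ ♞ · ♛ ♚ · ♞ ♜│8
7│· · · ♟ · ♟ · ♟│7
6│♝ · ♙ · ♟ · · ♝│6
5│♟ ♟ · · ♙ · ♟ ·│5
4│· · · · · · · ·│4
3│· · · · · · · ♙│3
2│♙ · ♙ ♙ · ♙ ♙ ·│2
1│♖ ♘ ♗ ♕ ♔ ♗ ♘ ♖│1
  ─────────────────
  a b c d e f g h


2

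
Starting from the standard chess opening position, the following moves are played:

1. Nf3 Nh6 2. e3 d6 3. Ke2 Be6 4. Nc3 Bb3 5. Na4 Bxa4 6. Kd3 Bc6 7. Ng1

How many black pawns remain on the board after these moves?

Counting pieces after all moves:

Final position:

  a b c d e f g h
  ─────────────────
8│♜ ♞ · ♛ ♚ ♝ · ♜│8
7│♟ ♟ ♟ · ♟ ♟ ♟ ♟│7
6│· · ♝ ♟ · · · ♞│6
5│· · · · · · · ·│5
4│· · · · · · · ·│4
3│· · · ♔ ♙ · · ·│3
2│♙ ♙ ♙ ♙ · ♙ ♙ ♙│2
1│♖ · ♗ ♕ · ♗ ♘ ♖│1
  ─────────────────
  a b c d e f g h


8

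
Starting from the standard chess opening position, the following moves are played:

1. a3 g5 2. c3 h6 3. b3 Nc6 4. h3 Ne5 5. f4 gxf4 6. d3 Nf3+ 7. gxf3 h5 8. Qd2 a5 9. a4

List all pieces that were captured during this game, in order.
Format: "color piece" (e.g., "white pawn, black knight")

Tracking captures:
  gxf4: captured white pawn
  gxf3: captured black knight

white pawn, black knight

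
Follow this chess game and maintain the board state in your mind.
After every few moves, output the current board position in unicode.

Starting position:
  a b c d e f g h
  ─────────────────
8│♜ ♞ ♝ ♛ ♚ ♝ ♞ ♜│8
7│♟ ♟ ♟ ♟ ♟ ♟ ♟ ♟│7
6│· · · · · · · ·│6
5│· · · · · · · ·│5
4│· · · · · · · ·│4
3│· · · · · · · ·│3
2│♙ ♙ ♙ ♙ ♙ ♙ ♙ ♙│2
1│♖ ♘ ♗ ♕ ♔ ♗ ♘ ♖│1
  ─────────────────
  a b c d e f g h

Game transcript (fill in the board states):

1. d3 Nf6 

  a b c d e f g h
  ─────────────────
8│♜ ♞ ♝ ♛ ♚ ♝ · ♜│8
7│♟ ♟ ♟ ♟ ♟ ♟ ♟ ♟│7
6│· · · · · ♞ · ·│6
5│· · · · · · · ·│5
4│· · · · · · · ·│4
3│· · · ♙ · · · ·│3
2│♙ ♙ ♙ · ♙ ♙ ♙ ♙│2
1│♖ ♘ ♗ ♕ ♔ ♗ ♘ ♖│1
  ─────────────────
  a b c d e f g h

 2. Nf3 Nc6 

  a b c d e f g h
  ─────────────────
8│♜ · ♝ ♛ ♚ ♝ · ♜│8
7│♟ ♟ ♟ ♟ ♟ ♟ ♟ ♟│7
6│· · ♞ · · ♞ · ·│6
5│· · · · · · · ·│5
4│· · · · · · · ·│4
3│· · · ♙ · ♘ · ·│3
2│♙ ♙ ♙ · ♙ ♙ ♙ ♙│2
1│♖ ♘ ♗ ♕ ♔ ♗ · ♖│1
  ─────────────────
  a b c d e f g h

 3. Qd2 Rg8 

  a b c d e f g h
  ─────────────────
8│♜ · ♝ ♛ ♚ ♝ ♜ ·│8
7│♟ ♟ ♟ ♟ ♟ ♟ ♟ ♟│7
6│· · ♞ · · ♞ · ·│6
5│· · · · · · · ·│5
4│· · · · · · · ·│4
3│· · · ♙ · ♘ · ·│3
2│♙ ♙ ♙ ♕ ♙ ♙ ♙ ♙│2
1│♖ ♘ ♗ · ♔ ♗ · ♖│1
  ─────────────────
  a b c d e f g h

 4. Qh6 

  a b c d e f g h
  ─────────────────
8│♜ · ♝ ♛ ♚ ♝ ♜ ·│8
7│♟ ♟ ♟ ♟ ♟ ♟ ♟ ♟│7
6│· · ♞ · · ♞ · ♕│6
5│· · · · · · · ·│5
4│· · · · · · · ·│4
3│· · · ♙ · ♘ · ·│3
2│♙ ♙ ♙ · ♙ ♙ ♙ ♙│2
1│♖ ♘ ♗ · ♔ ♗ · ♖│1
  ─────────────────
  a b c d e f g h


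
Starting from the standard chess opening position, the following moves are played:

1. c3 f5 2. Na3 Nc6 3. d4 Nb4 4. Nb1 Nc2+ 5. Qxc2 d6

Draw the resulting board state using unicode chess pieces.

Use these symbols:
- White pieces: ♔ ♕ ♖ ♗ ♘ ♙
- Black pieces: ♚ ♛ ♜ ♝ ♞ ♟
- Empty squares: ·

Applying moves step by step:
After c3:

♜ ♞ ♝ ♛ ♚ ♝ ♞ ♜
♟ ♟ ♟ ♟ ♟ ♟ ♟ ♟
· · · · · · · ·
· · · · · · · ·
· · · · · · · ·
· · ♙ · · · · ·
♙ ♙ · ♙ ♙ ♙ ♙ ♙
♖ ♘ ♗ ♕ ♔ ♗ ♘ ♖


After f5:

♜ ♞ ♝ ♛ ♚ ♝ ♞ ♜
♟ ♟ ♟ ♟ ♟ · ♟ ♟
· · · · · · · ·
· · · · · ♟ · ·
· · · · · · · ·
· · ♙ · · · · ·
♙ ♙ · ♙ ♙ ♙ ♙ ♙
♖ ♘ ♗ ♕ ♔ ♗ ♘ ♖


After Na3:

♜ ♞ ♝ ♛ ♚ ♝ ♞ ♜
♟ ♟ ♟ ♟ ♟ · ♟ ♟
· · · · · · · ·
· · · · · ♟ · ·
· · · · · · · ·
♘ · ♙ · · · · ·
♙ ♙ · ♙ ♙ ♙ ♙ ♙
♖ · ♗ ♕ ♔ ♗ ♘ ♖


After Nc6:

♜ · ♝ ♛ ♚ ♝ ♞ ♜
♟ ♟ ♟ ♟ ♟ · ♟ ♟
· · ♞ · · · · ·
· · · · · ♟ · ·
· · · · · · · ·
♘ · ♙ · · · · ·
♙ ♙ · ♙ ♙ ♙ ♙ ♙
♖ · ♗ ♕ ♔ ♗ ♘ ♖


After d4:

♜ · ♝ ♛ ♚ ♝ ♞ ♜
♟ ♟ ♟ ♟ ♟ · ♟ ♟
· · ♞ · · · · ·
· · · · · ♟ · ·
· · · ♙ · · · ·
♘ · ♙ · · · · ·
♙ ♙ · · ♙ ♙ ♙ ♙
♖ · ♗ ♕ ♔ ♗ ♘ ♖


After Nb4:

♜ · ♝ ♛ ♚ ♝ ♞ ♜
♟ ♟ ♟ ♟ ♟ · ♟ ♟
· · · · · · · ·
· · · · · ♟ · ·
· ♞ · ♙ · · · ·
♘ · ♙ · · · · ·
♙ ♙ · · ♙ ♙ ♙ ♙
♖ · ♗ ♕ ♔ ♗ ♘ ♖


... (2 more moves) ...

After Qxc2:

♜ · ♝ ♛ ♚ ♝ ♞ ♜
♟ ♟ ♟ ♟ ♟ · ♟ ♟
· · · · · · · ·
· · · · · ♟ · ·
· · · ♙ · · · ·
· · ♙ · · · · ·
♙ ♙ ♕ · ♙ ♙ ♙ ♙
♖ ♘ ♗ · ♔ ♗ ♘ ♖


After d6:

♜ · ♝ ♛ ♚ ♝ ♞ ♜
♟ ♟ ♟ · ♟ · ♟ ♟
· · · ♟ · · · ·
· · · · · ♟ · ·
· · · ♙ · · · ·
· · ♙ · · · · ·
♙ ♙ ♕ · ♙ ♙ ♙ ♙
♖ ♘ ♗ · ♔ ♗ ♘ ♖



  a b c d e f g h
  ─────────────────
8│♜ · ♝ ♛ ♚ ♝ ♞ ♜│8
7│♟ ♟ ♟ · ♟ · ♟ ♟│7
6│· · · ♟ · · · ·│6
5│· · · · · ♟ · ·│5
4│· · · ♙ · · · ·│4
3│· · ♙ · · · · ·│3
2│♙ ♙ ♕ · ♙ ♙ ♙ ♙│2
1│♖ ♘ ♗ · ♔ ♗ ♘ ♖│1
  ─────────────────
  a b c d e f g h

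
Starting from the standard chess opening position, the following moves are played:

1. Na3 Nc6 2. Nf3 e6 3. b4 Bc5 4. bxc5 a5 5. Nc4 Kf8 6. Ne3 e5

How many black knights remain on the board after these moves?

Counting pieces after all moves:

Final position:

  a b c d e f g h
  ─────────────────
8│♜ · ♝ ♛ · ♚ ♞ ♜│8
7│· ♟ ♟ ♟ · ♟ ♟ ♟│7
6│· · ♞ · · · · ·│6
5│♟ · ♙ · ♟ · · ·│5
4│· · · · · · · ·│4
3│· · · · ♘ ♘ · ·│3
2│♙ · ♙ ♙ ♙ ♙ ♙ ♙│2
1│♖ · ♗ ♕ ♔ ♗ · ♖│1
  ─────────────────
  a b c d e f g h


2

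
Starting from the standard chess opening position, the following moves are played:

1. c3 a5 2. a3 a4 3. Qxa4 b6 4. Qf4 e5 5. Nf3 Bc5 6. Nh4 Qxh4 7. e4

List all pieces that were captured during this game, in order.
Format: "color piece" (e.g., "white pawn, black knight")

Tracking captures:
  Qxa4: captured black pawn
  Qxh4: captured white knight

black pawn, white knight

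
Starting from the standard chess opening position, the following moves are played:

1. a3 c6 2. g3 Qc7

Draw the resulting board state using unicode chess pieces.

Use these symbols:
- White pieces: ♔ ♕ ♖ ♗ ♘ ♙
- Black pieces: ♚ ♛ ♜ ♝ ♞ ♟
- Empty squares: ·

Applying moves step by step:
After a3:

♜ ♞ ♝ ♛ ♚ ♝ ♞ ♜
♟ ♟ ♟ ♟ ♟ ♟ ♟ ♟
· · · · · · · ·
· · · · · · · ·
· · · · · · · ·
♙ · · · · · · ·
· ♙ ♙ ♙ ♙ ♙ ♙ ♙
♖ ♘ ♗ ♕ ♔ ♗ ♘ ♖


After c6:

♜ ♞ ♝ ♛ ♚ ♝ ♞ ♜
♟ ♟ · ♟ ♟ ♟ ♟ ♟
· · ♟ · · · · ·
· · · · · · · ·
· · · · · · · ·
♙ · · · · · · ·
· ♙ ♙ ♙ ♙ ♙ ♙ ♙
♖ ♘ ♗ ♕ ♔ ♗ ♘ ♖


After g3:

♜ ♞ ♝ ♛ ♚ ♝ ♞ ♜
♟ ♟ · ♟ ♟ ♟ ♟ ♟
· · ♟ · · · · ·
· · · · · · · ·
· · · · · · · ·
♙ · · · · · ♙ ·
· ♙ ♙ ♙ ♙ ♙ · ♙
♖ ♘ ♗ ♕ ♔ ♗ ♘ ♖


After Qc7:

♜ ♞ ♝ · ♚ ♝ ♞ ♜
♟ ♟ ♛ ♟ ♟ ♟ ♟ ♟
· · ♟ · · · · ·
· · · · · · · ·
· · · · · · · ·
♙ · · · · · ♙ ·
· ♙ ♙ ♙ ♙ ♙ · ♙
♖ ♘ ♗ ♕ ♔ ♗ ♘ ♖



  a b c d e f g h
  ─────────────────
8│♜ ♞ ♝ · ♚ ♝ ♞ ♜│8
7│♟ ♟ ♛ ♟ ♟ ♟ ♟ ♟│7
6│· · ♟ · · · · ·│6
5│· · · · · · · ·│5
4│· · · · · · · ·│4
3│♙ · · · · · ♙ ·│3
2│· ♙ ♙ ♙ ♙ ♙ · ♙│2
1│♖ ♘ ♗ ♕ ♔ ♗ ♘ ♖│1
  ─────────────────
  a b c d e f g h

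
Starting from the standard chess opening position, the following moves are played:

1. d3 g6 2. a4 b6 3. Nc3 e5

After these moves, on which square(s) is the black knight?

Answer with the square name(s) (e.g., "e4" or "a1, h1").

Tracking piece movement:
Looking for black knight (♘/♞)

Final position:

  a b c d e f g h
  ─────────────────
8│♜ ♞ ♝ ♛ ♚ ♝ ♞ ♜│8
7│♟ · ♟ ♟ · ♟ · ♟│7
6│· ♟ · · · · ♟ ·│6
5│· · · · ♟ · · ·│5
4│♙ · · · · · · ·│4
3│· · ♘ ♙ · · · ·│3
2│· ♙ ♙ · ♙ ♙ ♙ ♙│2
1│♖ · ♗ ♕ ♔ ♗ ♘ ♖│1
  ─────────────────
  a b c d e f g h


b8, g8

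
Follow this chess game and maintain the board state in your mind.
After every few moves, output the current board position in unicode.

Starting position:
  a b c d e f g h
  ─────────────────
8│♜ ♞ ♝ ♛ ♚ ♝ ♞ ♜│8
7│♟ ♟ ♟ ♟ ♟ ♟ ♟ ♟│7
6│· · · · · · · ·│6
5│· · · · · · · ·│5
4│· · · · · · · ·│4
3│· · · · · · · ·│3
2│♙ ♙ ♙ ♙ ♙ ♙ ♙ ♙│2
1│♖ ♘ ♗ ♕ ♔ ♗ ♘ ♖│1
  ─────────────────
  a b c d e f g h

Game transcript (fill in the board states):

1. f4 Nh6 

  a b c d e f g h
  ─────────────────
8│♜ ♞ ♝ ♛ ♚ ♝ · ♜│8
7│♟ ♟ ♟ ♟ ♟ ♟ ♟ ♟│7
6│· · · · · · · ♞│6
5│· · · · · · · ·│5
4│· · · · · ♙ · ·│4
3│· · · · · · · ·│3
2│♙ ♙ ♙ ♙ ♙ · ♙ ♙│2
1│♖ ♘ ♗ ♕ ♔ ♗ ♘ ♖│1
  ─────────────────
  a b c d e f g h

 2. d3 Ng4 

  a b c d e f g h
  ─────────────────
8│♜ ♞ ♝ ♛ ♚ ♝ · ♜│8
7│♟ ♟ ♟ ♟ ♟ ♟ ♟ ♟│7
6│· · · · · · · ·│6
5│· · · · · · · ·│5
4│· · · · · ♙ ♞ ·│4
3│· · · ♙ · · · ·│3
2│♙ ♙ ♙ · ♙ · ♙ ♙│2
1│♖ ♘ ♗ ♕ ♔ ♗ ♘ ♖│1
  ─────────────────
  a b c d e f g h

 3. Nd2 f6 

  a b c d e f g h
  ─────────────────
8│♜ ♞ ♝ ♛ ♚ ♝ · ♜│8
7│♟ ♟ ♟ ♟ ♟ · ♟ ♟│7
6│· · · · · ♟ · ·│6
5│· · · · · · · ·│5
4│· · · · · ♙ ♞ ·│4
3│· · · ♙ · · · ·│3
2│♙ ♙ ♙ ♘ ♙ · ♙ ♙│2
1│♖ · ♗ ♕ ♔ ♗ ♘ ♖│1
  ─────────────────
  a b c d e f g h

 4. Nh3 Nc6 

  a b c d e f g h
  ─────────────────
8│♜ · ♝ ♛ ♚ ♝ · ♜│8
7│♟ ♟ ♟ ♟ ♟ · ♟ ♟│7
6│· · ♞ · · ♟ · ·│6
5│· · · · · · · ·│5
4│· · · · · ♙ ♞ ·│4
3│· · · ♙ · · · ♘│3
2│♙ ♙ ♙ ♘ ♙ · ♙ ♙│2
1│♖ · ♗ ♕ ♔ ♗ · ♖│1
  ─────────────────
  a b c d e f g h



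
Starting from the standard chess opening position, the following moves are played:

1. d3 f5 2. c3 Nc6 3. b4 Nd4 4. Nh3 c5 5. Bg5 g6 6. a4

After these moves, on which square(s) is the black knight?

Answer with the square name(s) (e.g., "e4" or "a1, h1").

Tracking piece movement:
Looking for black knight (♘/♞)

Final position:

  a b c d e f g h
  ─────────────────
8│♜ · ♝ ♛ ♚ ♝ ♞ ♜│8
7│♟ ♟ · ♟ ♟ · · ♟│7
6│· · · · · · ♟ ·│6
5│· · ♟ · · ♟ ♗ ·│5
4│♙ ♙ · ♞ · · · ·│4
3│· · ♙ ♙ · · · ♘│3
2│· · · · ♙ ♙ ♙ ♙│2
1│♖ ♘ · ♕ ♔ ♗ · ♖│1
  ─────────────────
  a b c d e f g h


d4, g8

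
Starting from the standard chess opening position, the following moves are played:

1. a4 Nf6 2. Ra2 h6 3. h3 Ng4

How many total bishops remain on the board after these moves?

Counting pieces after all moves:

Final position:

  a b c d e f g h
  ─────────────────
8│♜ ♞ ♝ ♛ ♚ ♝ · ♜│8
7│♟ ♟ ♟ ♟ ♟ ♟ ♟ ·│7
6│· · · · · · · ♟│6
5│· · · · · · · ·│5
4│♙ · · · · · ♞ ·│4
3│· · · · · · · ♙│3
2│♖ ♙ ♙ ♙ ♙ ♙ ♙ ·│2
1│· ♘ ♗ ♕ ♔ ♗ ♘ ♖│1
  ─────────────────
  a b c d e f g h


4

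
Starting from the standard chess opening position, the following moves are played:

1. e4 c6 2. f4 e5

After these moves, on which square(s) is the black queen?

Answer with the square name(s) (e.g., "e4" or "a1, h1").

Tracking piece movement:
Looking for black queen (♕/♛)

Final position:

  a b c d e f g h
  ─────────────────
8│♜ ♞ ♝ ♛ ♚ ♝ ♞ ♜│8
7│♟ ♟ · ♟ · ♟ ♟ ♟│7
6│· · ♟ · · · · ·│6
5│· · · · ♟ · · ·│5
4│· · · · ♙ ♙ · ·│4
3│· · · · · · · ·│3
2│♙ ♙ ♙ ♙ · · ♙ ♙│2
1│♖ ♘ ♗ ♕ ♔ ♗ ♘ ♖│1
  ─────────────────
  a b c d e f g h


d8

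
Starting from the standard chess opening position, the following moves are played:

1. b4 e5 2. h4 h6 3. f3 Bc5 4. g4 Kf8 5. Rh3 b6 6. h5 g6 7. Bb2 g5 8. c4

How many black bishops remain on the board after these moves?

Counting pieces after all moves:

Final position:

  a b c d e f g h
  ─────────────────
8│♜ ♞ ♝ ♛ · ♚ ♞ ♜│8
7│♟ · ♟ ♟ · ♟ · ·│7
6│· ♟ · · · · · ♟│6
5│· · ♝ · ♟ · ♟ ♙│5
4│· ♙ ♙ · · · ♙ ·│4
3│· · · · · ♙ · ♖│3
2│♙ ♗ · ♙ ♙ · · ·│2
1│♖ ♘ · ♕ ♔ ♗ ♘ ·│1
  ─────────────────
  a b c d e f g h


2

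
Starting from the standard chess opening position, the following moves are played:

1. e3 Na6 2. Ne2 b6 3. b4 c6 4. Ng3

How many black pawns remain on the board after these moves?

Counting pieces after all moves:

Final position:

  a b c d e f g h
  ─────────────────
8│♜ · ♝ ♛ ♚ ♝ ♞ ♜│8
7│♟ · · ♟ ♟ ♟ ♟ ♟│7
6│♞ ♟ ♟ · · · · ·│6
5│· · · · · · · ·│5
4│· ♙ · · · · · ·│4
3│· · · · ♙ · ♘ ·│3
2│♙ · ♙ ♙ · ♙ ♙ ♙│2
1│♖ ♘ ♗ ♕ ♔ ♗ · ♖│1
  ─────────────────
  a b c d e f g h


8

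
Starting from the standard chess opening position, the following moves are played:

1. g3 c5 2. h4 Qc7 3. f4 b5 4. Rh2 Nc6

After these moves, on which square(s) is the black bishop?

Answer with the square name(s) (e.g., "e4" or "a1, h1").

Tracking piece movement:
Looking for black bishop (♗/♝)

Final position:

  a b c d e f g h
  ─────────────────
8│♜ · ♝ · ♚ ♝ ♞ ♜│8
7│♟ · ♛ ♟ ♟ ♟ ♟ ♟│7
6│· · ♞ · · · · ·│6
5│· ♟ ♟ · · · · ·│5
4│· · · · · ♙ · ♙│4
3│· · · · · · ♙ ·│3
2│♙ ♙ ♙ ♙ ♙ · · ♖│2
1│♖ ♘ ♗ ♕ ♔ ♗ ♘ ·│1
  ─────────────────
  a b c d e f g h


c8, f8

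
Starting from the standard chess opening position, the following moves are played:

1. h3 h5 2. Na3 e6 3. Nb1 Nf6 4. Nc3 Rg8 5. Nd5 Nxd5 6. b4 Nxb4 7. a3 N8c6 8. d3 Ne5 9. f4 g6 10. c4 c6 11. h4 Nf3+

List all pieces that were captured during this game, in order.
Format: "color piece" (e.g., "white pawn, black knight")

Tracking captures:
  Nxd5: captured white knight
  Nxb4: captured white pawn

white knight, white pawn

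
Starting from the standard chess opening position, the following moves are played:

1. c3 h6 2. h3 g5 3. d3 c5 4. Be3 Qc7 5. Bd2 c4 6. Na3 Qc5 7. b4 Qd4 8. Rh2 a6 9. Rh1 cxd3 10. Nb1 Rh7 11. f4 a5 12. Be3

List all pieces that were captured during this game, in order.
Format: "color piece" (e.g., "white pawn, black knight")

Tracking captures:
  cxd3: captured white pawn

white pawn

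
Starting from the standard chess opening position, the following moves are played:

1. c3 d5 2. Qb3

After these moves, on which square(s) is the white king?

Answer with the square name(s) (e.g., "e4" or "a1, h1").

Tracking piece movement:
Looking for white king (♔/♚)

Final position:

  a b c d e f g h
  ─────────────────
8│♜ ♞ ♝ ♛ ♚ ♝ ♞ ♜│8
7│♟ ♟ ♟ · ♟ ♟ ♟ ♟│7
6│· · · · · · · ·│6
5│· · · ♟ · · · ·│5
4│· · · · · · · ·│4
3│· ♕ ♙ · · · · ·│3
2│♙ ♙ · ♙ ♙ ♙ ♙ ♙│2
1│♖ ♘ ♗ · ♔ ♗ ♘ ♖│1
  ─────────────────
  a b c d e f g h


e1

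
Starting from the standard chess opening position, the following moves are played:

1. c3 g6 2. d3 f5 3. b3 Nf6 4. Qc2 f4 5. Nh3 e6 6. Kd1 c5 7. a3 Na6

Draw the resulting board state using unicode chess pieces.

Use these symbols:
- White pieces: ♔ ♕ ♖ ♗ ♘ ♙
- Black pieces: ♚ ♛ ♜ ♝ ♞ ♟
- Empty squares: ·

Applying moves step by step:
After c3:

♜ ♞ ♝ ♛ ♚ ♝ ♞ ♜
♟ ♟ ♟ ♟ ♟ ♟ ♟ ♟
· · · · · · · ·
· · · · · · · ·
· · · · · · · ·
· · ♙ · · · · ·
♙ ♙ · ♙ ♙ ♙ ♙ ♙
♖ ♘ ♗ ♕ ♔ ♗ ♘ ♖


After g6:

♜ ♞ ♝ ♛ ♚ ♝ ♞ ♜
♟ ♟ ♟ ♟ ♟ ♟ · ♟
· · · · · · ♟ ·
· · · · · · · ·
· · · · · · · ·
· · ♙ · · · · ·
♙ ♙ · ♙ ♙ ♙ ♙ ♙
♖ ♘ ♗ ♕ ♔ ♗ ♘ ♖


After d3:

♜ ♞ ♝ ♛ ♚ ♝ ♞ ♜
♟ ♟ ♟ ♟ ♟ ♟ · ♟
· · · · · · ♟ ·
· · · · · · · ·
· · · · · · · ·
· · ♙ ♙ · · · ·
♙ ♙ · · ♙ ♙ ♙ ♙
♖ ♘ ♗ ♕ ♔ ♗ ♘ ♖


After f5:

♜ ♞ ♝ ♛ ♚ ♝ ♞ ♜
♟ ♟ ♟ ♟ ♟ · · ♟
· · · · · · ♟ ·
· · · · · ♟ · ·
· · · · · · · ·
· · ♙ ♙ · · · ·
♙ ♙ · · ♙ ♙ ♙ ♙
♖ ♘ ♗ ♕ ♔ ♗ ♘ ♖


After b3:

♜ ♞ ♝ ♛ ♚ ♝ ♞ ♜
♟ ♟ ♟ ♟ ♟ · · ♟
· · · · · · ♟ ·
· · · · · ♟ · ·
· · · · · · · ·
· ♙ ♙ ♙ · · · ·
♙ · · · ♙ ♙ ♙ ♙
♖ ♘ ♗ ♕ ♔ ♗ ♘ ♖


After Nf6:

♜ ♞ ♝ ♛ ♚ ♝ · ♜
♟ ♟ ♟ ♟ ♟ · · ♟
· · · · · ♞ ♟ ·
· · · · · ♟ · ·
· · · · · · · ·
· ♙ ♙ ♙ · · · ·
♙ · · · ♙ ♙ ♙ ♙
♖ ♘ ♗ ♕ ♔ ♗ ♘ ♖


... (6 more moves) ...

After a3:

♜ ♞ ♝ ♛ ♚ ♝ · ♜
♟ ♟ · ♟ · · · ♟
· · · · ♟ ♞ ♟ ·
· · ♟ · · · · ·
· · · · · ♟ · ·
♙ ♙ ♙ ♙ · · · ♘
· · ♕ · ♙ ♙ ♙ ♙
♖ ♘ ♗ ♔ · ♗ · ♖


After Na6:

♜ · ♝ ♛ ♚ ♝ · ♜
♟ ♟ · ♟ · · · ♟
♞ · · · ♟ ♞ ♟ ·
· · ♟ · · · · ·
· · · · · ♟ · ·
♙ ♙ ♙ ♙ · · · ♘
· · ♕ · ♙ ♙ ♙ ♙
♖ ♘ ♗ ♔ · ♗ · ♖



  a b c d e f g h
  ─────────────────
8│♜ · ♝ ♛ ♚ ♝ · ♜│8
7│♟ ♟ · ♟ · · · ♟│7
6│♞ · · · ♟ ♞ ♟ ·│6
5│· · ♟ · · · · ·│5
4│· · · · · ♟ · ·│4
3│♙ ♙ ♙ ♙ · · · ♘│3
2│· · ♕ · ♙ ♙ ♙ ♙│2
1│♖ ♘ ♗ ♔ · ♗ · ♖│1
  ─────────────────
  a b c d e f g h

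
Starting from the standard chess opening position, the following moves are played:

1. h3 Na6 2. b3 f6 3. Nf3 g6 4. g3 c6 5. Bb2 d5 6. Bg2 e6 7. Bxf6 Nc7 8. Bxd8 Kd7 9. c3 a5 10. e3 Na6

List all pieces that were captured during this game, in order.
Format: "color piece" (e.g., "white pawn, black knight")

Tracking captures:
  Bxf6: captured black pawn
  Bxd8: captured black queen

black pawn, black queen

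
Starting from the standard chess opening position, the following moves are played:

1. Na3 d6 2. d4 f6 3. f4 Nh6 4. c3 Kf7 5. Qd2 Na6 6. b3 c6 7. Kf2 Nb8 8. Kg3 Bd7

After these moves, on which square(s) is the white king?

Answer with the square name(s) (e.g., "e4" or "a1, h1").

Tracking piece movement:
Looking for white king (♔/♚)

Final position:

  a b c d e f g h
  ─────────────────
8│♜ ♞ · ♛ · ♝ · ♜│8
7│♟ ♟ · ♝ ♟ ♚ ♟ ♟│7
6│· · ♟ ♟ · ♟ · ♞│6
5│· · · · · · · ·│5
4│· · · ♙ · ♙ · ·│4
3│♘ ♙ ♙ · · · ♔ ·│3
2│♙ · · ♕ ♙ · ♙ ♙│2
1│♖ · ♗ · · ♗ ♘ ♖│1
  ─────────────────
  a b c d e f g h


g3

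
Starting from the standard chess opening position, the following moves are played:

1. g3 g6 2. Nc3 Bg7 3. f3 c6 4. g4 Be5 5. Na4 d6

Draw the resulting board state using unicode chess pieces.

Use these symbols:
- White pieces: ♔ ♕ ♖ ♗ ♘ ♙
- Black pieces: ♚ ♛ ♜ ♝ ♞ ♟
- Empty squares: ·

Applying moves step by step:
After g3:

♜ ♞ ♝ ♛ ♚ ♝ ♞ ♜
♟ ♟ ♟ ♟ ♟ ♟ ♟ ♟
· · · · · · · ·
· · · · · · · ·
· · · · · · · ·
· · · · · · ♙ ·
♙ ♙ ♙ ♙ ♙ ♙ · ♙
♖ ♘ ♗ ♕ ♔ ♗ ♘ ♖


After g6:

♜ ♞ ♝ ♛ ♚ ♝ ♞ ♜
♟ ♟ ♟ ♟ ♟ ♟ · ♟
· · · · · · ♟ ·
· · · · · · · ·
· · · · · · · ·
· · · · · · ♙ ·
♙ ♙ ♙ ♙ ♙ ♙ · ♙
♖ ♘ ♗ ♕ ♔ ♗ ♘ ♖


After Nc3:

♜ ♞ ♝ ♛ ♚ ♝ ♞ ♜
♟ ♟ ♟ ♟ ♟ ♟ · ♟
· · · · · · ♟ ·
· · · · · · · ·
· · · · · · · ·
· · ♘ · · · ♙ ·
♙ ♙ ♙ ♙ ♙ ♙ · ♙
♖ · ♗ ♕ ♔ ♗ ♘ ♖


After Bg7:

♜ ♞ ♝ ♛ ♚ · ♞ ♜
♟ ♟ ♟ ♟ ♟ ♟ ♝ ♟
· · · · · · ♟ ·
· · · · · · · ·
· · · · · · · ·
· · ♘ · · · ♙ ·
♙ ♙ ♙ ♙ ♙ ♙ · ♙
♖ · ♗ ♕ ♔ ♗ ♘ ♖


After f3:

♜ ♞ ♝ ♛ ♚ · ♞ ♜
♟ ♟ ♟ ♟ ♟ ♟ ♝ ♟
· · · · · · ♟ ·
· · · · · · · ·
· · · · · · · ·
· · ♘ · · ♙ ♙ ·
♙ ♙ ♙ ♙ ♙ · · ♙
♖ · ♗ ♕ ♔ ♗ ♘ ♖


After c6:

♜ ♞ ♝ ♛ ♚ · ♞ ♜
♟ ♟ · ♟ ♟ ♟ ♝ ♟
· · ♟ · · · ♟ ·
· · · · · · · ·
· · · · · · · ·
· · ♘ · · ♙ ♙ ·
♙ ♙ ♙ ♙ ♙ · · ♙
♖ · ♗ ♕ ♔ ♗ ♘ ♖


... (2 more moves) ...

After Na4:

♜ ♞ ♝ ♛ ♚ · ♞ ♜
♟ ♟ · ♟ ♟ ♟ · ♟
· · ♟ · · · ♟ ·
· · · · ♝ · · ·
♘ · · · · · ♙ ·
· · · · · ♙ · ·
♙ ♙ ♙ ♙ ♙ · · ♙
♖ · ♗ ♕ ♔ ♗ ♘ ♖


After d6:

♜ ♞ ♝ ♛ ♚ · ♞ ♜
♟ ♟ · · ♟ ♟ · ♟
· · ♟ ♟ · · ♟ ·
· · · · ♝ · · ·
♘ · · · · · ♙ ·
· · · · · ♙ · ·
♙ ♙ ♙ ♙ ♙ · · ♙
♖ · ♗ ♕ ♔ ♗ ♘ ♖



  a b c d e f g h
  ─────────────────
8│♜ ♞ ♝ ♛ ♚ · ♞ ♜│8
7│♟ ♟ · · ♟ ♟ · ♟│7
6│· · ♟ ♟ · · ♟ ·│6
5│· · · · ♝ · · ·│5
4│♘ · · · · · ♙ ·│4
3│· · · · · ♙ · ·│3
2│♙ ♙ ♙ ♙ ♙ · · ♙│2
1│♖ · ♗ ♕ ♔ ♗ ♘ ♖│1
  ─────────────────
  a b c d e f g h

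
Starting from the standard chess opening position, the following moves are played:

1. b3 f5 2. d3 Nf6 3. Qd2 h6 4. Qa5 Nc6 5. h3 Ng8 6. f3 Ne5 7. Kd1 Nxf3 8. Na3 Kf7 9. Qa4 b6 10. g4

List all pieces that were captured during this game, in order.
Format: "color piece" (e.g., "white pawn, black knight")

Tracking captures:
  Nxf3: captured white pawn

white pawn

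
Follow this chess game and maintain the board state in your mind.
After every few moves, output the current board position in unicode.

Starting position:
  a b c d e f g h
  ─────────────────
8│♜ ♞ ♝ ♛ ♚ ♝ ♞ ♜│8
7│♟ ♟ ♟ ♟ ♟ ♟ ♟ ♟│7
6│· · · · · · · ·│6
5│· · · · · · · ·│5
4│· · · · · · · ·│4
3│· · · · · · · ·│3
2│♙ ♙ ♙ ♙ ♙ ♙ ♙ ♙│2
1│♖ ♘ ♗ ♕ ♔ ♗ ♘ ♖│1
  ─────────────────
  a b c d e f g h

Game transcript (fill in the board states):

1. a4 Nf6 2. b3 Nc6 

  a b c d e f g h
  ─────────────────
8│♜ · ♝ ♛ ♚ ♝ · ♜│8
7│♟ ♟ ♟ ♟ ♟ ♟ ♟ ♟│7
6│· · ♞ · · ♞ · ·│6
5│· · · · · · · ·│5
4│♙ · · · · · · ·│4
3│· ♙ · · · · · ·│3
2│· · ♙ ♙ ♙ ♙ ♙ ♙│2
1│♖ ♘ ♗ ♕ ♔ ♗ ♘ ♖│1
  ─────────────────
  a b c d e f g h

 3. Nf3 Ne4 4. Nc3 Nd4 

  a b c d e f g h
  ─────────────────
8│♜ · ♝ ♛ ♚ ♝ · ♜│8
7│♟ ♟ ♟ ♟ ♟ ♟ ♟ ♟│7
6│· · · · · · · ·│6
5│· · · · · · · ·│5
4│♙ · · ♞ ♞ · · ·│4
3│· ♙ ♘ · · ♘ · ·│3
2│· · ♙ ♙ ♙ ♙ ♙ ♙│2
1│♖ · ♗ ♕ ♔ ♗ · ♖│1
  ─────────────────
  a b c d e f g h

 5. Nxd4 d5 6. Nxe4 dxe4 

  a b c d e f g h
  ─────────────────
8│♜ · ♝ ♛ ♚ ♝ · ♜│8
7│♟ ♟ ♟ · ♟ ♟ ♟ ♟│7
6│· · · · · · · ·│6
5│· · · · · · · ·│5
4│♙ · · ♘ ♟ · · ·│4
3│· ♙ · · · · · ·│3
2│· · ♙ ♙ ♙ ♙ ♙ ♙│2
1│♖ · ♗ ♕ ♔ ♗ · ♖│1
  ─────────────────
  a b c d e f g h

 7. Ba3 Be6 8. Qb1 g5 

  a b c d e f g h
  ─────────────────
8│♜ · · ♛ ♚ ♝ · ♜│8
7│♟ ♟ ♟ · ♟ ♟ · ♟│7
6│· · · · ♝ · · ·│6
5│· · · · · · ♟ ·│5
4│♙ · · ♘ ♟ · · ·│4
3│♗ ♙ · · · · · ·│3
2│· · ♙ ♙ ♙ ♙ ♙ ♙│2
1│♖ ♕ · · ♔ ♗ · ♖│1
  ─────────────────
  a b c d e f g h



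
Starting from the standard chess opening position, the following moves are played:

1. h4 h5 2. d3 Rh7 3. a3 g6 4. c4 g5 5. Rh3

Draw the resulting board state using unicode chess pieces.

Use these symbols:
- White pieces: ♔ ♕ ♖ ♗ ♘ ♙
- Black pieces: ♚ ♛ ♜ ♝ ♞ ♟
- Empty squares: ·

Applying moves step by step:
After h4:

♜ ♞ ♝ ♛ ♚ ♝ ♞ ♜
♟ ♟ ♟ ♟ ♟ ♟ ♟ ♟
· · · · · · · ·
· · · · · · · ·
· · · · · · · ♙
· · · · · · · ·
♙ ♙ ♙ ♙ ♙ ♙ ♙ ·
♖ ♘ ♗ ♕ ♔ ♗ ♘ ♖


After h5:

♜ ♞ ♝ ♛ ♚ ♝ ♞ ♜
♟ ♟ ♟ ♟ ♟ ♟ ♟ ·
· · · · · · · ·
· · · · · · · ♟
· · · · · · · ♙
· · · · · · · ·
♙ ♙ ♙ ♙ ♙ ♙ ♙ ·
♖ ♘ ♗ ♕ ♔ ♗ ♘ ♖


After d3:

♜ ♞ ♝ ♛ ♚ ♝ ♞ ♜
♟ ♟ ♟ ♟ ♟ ♟ ♟ ·
· · · · · · · ·
· · · · · · · ♟
· · · · · · · ♙
· · · ♙ · · · ·
♙ ♙ ♙ · ♙ ♙ ♙ ·
♖ ♘ ♗ ♕ ♔ ♗ ♘ ♖


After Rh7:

♜ ♞ ♝ ♛ ♚ ♝ ♞ ·
♟ ♟ ♟ ♟ ♟ ♟ ♟ ♜
· · · · · · · ·
· · · · · · · ♟
· · · · · · · ♙
· · · ♙ · · · ·
♙ ♙ ♙ · ♙ ♙ ♙ ·
♖ ♘ ♗ ♕ ♔ ♗ ♘ ♖


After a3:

♜ ♞ ♝ ♛ ♚ ♝ ♞ ·
♟ ♟ ♟ ♟ ♟ ♟ ♟ ♜
· · · · · · · ·
· · · · · · · ♟
· · · · · · · ♙
♙ · · ♙ · · · ·
· ♙ ♙ · ♙ ♙ ♙ ·
♖ ♘ ♗ ♕ ♔ ♗ ♘ ♖


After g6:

♜ ♞ ♝ ♛ ♚ ♝ ♞ ·
♟ ♟ ♟ ♟ ♟ ♟ · ♜
· · · · · · ♟ ·
· · · · · · · ♟
· · · · · · · ♙
♙ · · ♙ · · · ·
· ♙ ♙ · ♙ ♙ ♙ ·
♖ ♘ ♗ ♕ ♔ ♗ ♘ ♖


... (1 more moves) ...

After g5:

♜ ♞ ♝ ♛ ♚ ♝ ♞ ·
♟ ♟ ♟ ♟ ♟ ♟ · ♜
· · · · · · · ·
· · · · · · ♟ ♟
· · ♙ · · · · ♙
♙ · · ♙ · · · ·
· ♙ · · ♙ ♙ ♙ ·
♖ ♘ ♗ ♕ ♔ ♗ ♘ ♖


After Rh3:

♜ ♞ ♝ ♛ ♚ ♝ ♞ ·
♟ ♟ ♟ ♟ ♟ ♟ · ♜
· · · · · · · ·
· · · · · · ♟ ♟
· · ♙ · · · · ♙
♙ · · ♙ · · · ♖
· ♙ · · ♙ ♙ ♙ ·
♖ ♘ ♗ ♕ ♔ ♗ ♘ ·



  a b c d e f g h
  ─────────────────
8│♜ ♞ ♝ ♛ ♚ ♝ ♞ ·│8
7│♟ ♟ ♟ ♟ ♟ ♟ · ♜│7
6│· · · · · · · ·│6
5│· · · · · · ♟ ♟│5
4│· · ♙ · · · · ♙│4
3│♙ · · ♙ · · · ♖│3
2│· ♙ · · ♙ ♙ ♙ ·│2
1│♖ ♘ ♗ ♕ ♔ ♗ ♘ ·│1
  ─────────────────
  a b c d e f g h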